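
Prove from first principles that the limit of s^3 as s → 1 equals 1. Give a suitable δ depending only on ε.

δ = min(1, ε/7)

Let ε > 0. We seek δ > 0 with 0 < |s − 1| < δ ⇒ |s^3 − 1| < ε.
Factor: s^3 − 1 = (s − 1)(s^2 + s + 1), so |s^3 − 1| = |s − 1|·|s^2 + s + 1|.
Impose δ ≤ 1 so that |s| < 2; then |s^2 + s + 1| ≤ 7.
Hence |s^3 − 1| ≤ 7|s − 1|, which is < ε once |s − 1| < ε/7.
Take δ = min(1, ε/7). If 0 < |s − 1| < δ then both bounds hold and |s^3 − 1| ≤ 7|s − 1| < 7·(ε/7) = ε.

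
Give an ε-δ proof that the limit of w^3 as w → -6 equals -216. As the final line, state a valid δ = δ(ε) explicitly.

δ = min(1, ε/127)

Suppose ε > 0. We seek δ > 0 with 0 < |w + 6| < δ ⇒ |w^3 + 216| < ε.
Factor: w^3 + 216 = (w + 6)(w^2 - 6w + 36), so |w^3 + 216| = |w + 6|·|w^2 - 6w + 36|.
Impose δ ≤ 1 so that |w| < 7; then |w^2 - 6w + 36| ≤ 127.
Hence |w^3 + 216| ≤ 127|w + 6|, which is < ε once |w + 6| < ε/127.
Take δ = min(1, ε/127). If 0 < |w + 6| < δ then both bounds hold and |w^3 + 216| ≤ 127|w + 6| < 127·(ε/127) = ε.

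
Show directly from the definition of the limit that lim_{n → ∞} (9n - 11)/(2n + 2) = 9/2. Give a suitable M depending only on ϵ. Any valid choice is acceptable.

M = 10/ϵ

Let ϵ > 0. For n ≥ 1, |(9n - 11)/(2n + 2) − (9/2)| = |-40|/(2(2n + 2)) = 40/(2(2n + 2)).
Since 2n + 2 ≥ 2n for n ≥ 1, this is ≤ 40/(2·2n) = 10/n.
So |(9n - 11)/(2n + 2) − (9/2)| < ϵ whenever n > 10/ϵ.
Take M = 10/ϵ. If n > M then |(9n - 11)/(2n + 2) − (9/2)| ≤ 10/n < ϵ.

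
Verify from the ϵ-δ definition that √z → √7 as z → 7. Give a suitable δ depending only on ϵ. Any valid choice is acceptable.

δ = min(7, √7·ϵ)

Let ϵ > 0. We want δ > 0 such that 0 < |z − 7| < δ implies |√z − √7| < ϵ.
Rationalise: √z − √7 = (z − 7)/(√z + √7), so |√z − √7| = |z − 7|/(√z + √7).
Restrict δ ≤ 7 so that |z − 7| < 7 forces z > 0, and then √z + √7 > √7.
Hence |√z − √7| < |z − 7|/√7, which is < ϵ once |z − 7| < √7·ϵ.
Take δ = min(7, √7·ϵ). If 0 < |z − 7| < δ then z > 0 and |√z − √7| < |z − 7|/√7 < ϵ.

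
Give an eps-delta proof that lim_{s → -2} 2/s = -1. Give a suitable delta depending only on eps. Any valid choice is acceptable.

Fix eps > 0. We seek delta > 0 such that 0 < |s + 2| < delta implies |2/s + 1| < eps.
|2/s + 1| = 2·|-2 − s|/(2·|s|) = 2|s + 2|/(2|s|).
Require delta ≤ 1 so that |s| > 2 − 1 = 1, hence 2|s| > 2.
Then |2/s + 1| < 2|s + 2|/2, which is < eps when |s + 2| < eps.
Take delta = min(1, eps). Then 0 < |s + 2| < delta gives both |s + 2| < 1 and |s + 2| < eps, so |2/s + 1| < eps.

delta = min(1, eps)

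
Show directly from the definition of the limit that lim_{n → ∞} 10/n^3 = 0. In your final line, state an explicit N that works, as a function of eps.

Let eps > 0 be given. For n ≥ 1, |10/n^3 − 0| = 10/n^3.
10/n^3 < eps ⇔ n^3 > 10/eps ⇔ n > (10/eps)^{1/3}.
Take N = (10/eps)^{1/3}. Then n > N implies 10/n^3 < eps.

N = (10/eps)^{1/3}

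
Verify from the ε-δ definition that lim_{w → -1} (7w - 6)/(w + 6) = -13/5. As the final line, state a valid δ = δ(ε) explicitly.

δ = min(5/2, (25/96)ε)

Let ε > 0 be given. We want δ > 0 with 0 < |w + 1| < δ ⇒ |(7w - 6)/(w + 6) + 13/5| < ε.
Combining over a common denominator, (7w - 6)/(w + 6) + 13/5 = [(7w - 6)·5 − (-13)·(w + 6)] / [5·(w + 6)] = 48(w + 1) / (5(w + 6)).
So |(7w - 6)/(w + 6) + 13/5| = 48|w + 1| / (5·|w + 6|).
Restrict δ ≤ 5/2. Then |w + 1| < 5/2 gives |w + 6| = |(w + 1) + 5| ≥ 5 − 5/2 = 5/2.
Hence |(7w - 6)/(w + 6) + 13/5| < 48|w + 1|/(5·(5/2)) = (96/25)|w + 1|, which is < ε once |w + 1| < (25/96)ε.
Take δ = min(5/2, (25/96)ε). Then 0 < |w + 1| < δ forces both bounds, so |(7w - 6)/(w + 6) + 13/5| < ε.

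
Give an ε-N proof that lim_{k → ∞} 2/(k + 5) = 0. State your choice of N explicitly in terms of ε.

N = 2/ε

Suppose ε > 0. For k ≥ 1, |2/(k + 5) − 0| = 2/(k + 5) ≤ 2/k.
We need 2/k < ε, i.e. k > 2/ε.
Take N = 2/ε. If k > N then |2/(k + 5)| ≤ 2/k < ε.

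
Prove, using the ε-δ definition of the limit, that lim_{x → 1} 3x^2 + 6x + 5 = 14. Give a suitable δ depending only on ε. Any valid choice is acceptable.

Let ε > 0 be given. We want δ > 0 such that 0 < |x − 1| < δ implies |(3x^2 + 6x + 5) − 14| < ε.
(3x^2 + 6x + 5) − 14 = 3x^2 + 6x - 9 = (x − 1)(3x + 9).
So |(3x^2 + 6x + 5) − 14| = |x − 1|·|3x + 9|.
Assume first that |x − 1| < 1, so |x| < 2. Then |3x + 9| ≤ 3·2 + 9 = 15.
Hence |(3x^2 + 6x + 5) − 14| ≤ 15|x − 1| < ε provided |x − 1| < ε/15.
Take δ = min(1, ε/15). Then 0 < |x − 1| < δ gives both |x − 1| < 1 and |x − 1| < ε/15, so |(3x^2 + 6x + 5) − 14| < ε.

δ = min(1, ε/15)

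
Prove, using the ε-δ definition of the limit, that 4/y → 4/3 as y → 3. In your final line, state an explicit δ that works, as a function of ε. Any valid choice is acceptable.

δ = min(3/2, (9/8)ε)

Suppose ε > 0. We seek δ > 0 such that 0 < |y − 3| < δ implies |4/y − (4/3)| < ε.
|4/y − (4/3)| = 4·|3 − y|/(3·|y|) = 4|y − 3|/(3|y|).
Require δ ≤ 3/2 so that |y| > 3 − 3/2 = 3/2, hence 3|y| > 9/2.
Then |4/y − (4/3)| < 4|y − 3|/(9/2), which is < ε when |y − 3| < (9/8)ε.
Take δ = min(3/2, (9/8)ε). Then 0 < |y − 3| < δ gives both |y − 3| < 3/2 and |y − 3| < (9/8)ε, so |4/y − (4/3)| < ε.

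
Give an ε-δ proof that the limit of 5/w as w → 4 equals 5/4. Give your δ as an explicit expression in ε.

Let ε > 0. We seek δ > 0 such that 0 < |w − 4| < δ implies |5/w − (5/4)| < ε.
|5/w − (5/4)| = 5·|4 − w|/(4·|w|) = 5|w − 4|/(4|w|).
Restrict δ ≤ 2. Then |w − 4| < 2 gives |w| > 2, so 4|w| > 8.
Then |5/w − (5/4)| < 5|w − 4|/8, which is < ε when |w − 4| < (8/5)ε.
Take δ = min(2, (8/5)ε). Then 0 < |w − 4| < δ gives both |w − 4| < 2 and |w − 4| < (8/5)ε, so |5/w − (5/4)| < ε.

δ = min(2, (8/5)ε)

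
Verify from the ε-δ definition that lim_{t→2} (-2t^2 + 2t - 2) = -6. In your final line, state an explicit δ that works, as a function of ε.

δ = min(1, ε/8)

Fix ε > 0. We want δ > 0 such that 0 < |t − 2| < δ implies |(-2t^2 + 2t - 2) + 6| < ε.
(-2t^2 + 2t - 2) + 6 = -2t^2 + 2t + 4 = (t − 2)(-2t - 2).
So |(-2t^2 + 2t - 2) + 6| = |t − 2|·|-2t - 2|.
Assume first that |t − 2| < 1, so |t| < 3. Then |-2t - 2| ≤ 2·3 + 2 = 8.
Hence |(-2t^2 + 2t - 2) + 6| ≤ 8|t − 2| < ε provided |t − 2| < ε/8.
Take δ = min(1, ε/8). Then 0 < |t − 2| < δ gives both |t − 2| < 1 and |t − 2| < ε/8, so |(-2t^2 + 2t - 2) + 6| < ε.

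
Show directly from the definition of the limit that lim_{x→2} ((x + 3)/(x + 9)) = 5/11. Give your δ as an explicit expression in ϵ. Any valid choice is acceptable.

δ = min(11/2, (121/12)ϵ)

Suppose ϵ > 0. We want δ > 0 with 0 < |x − 2| < δ ⇒ |(x + 3)/(x + 9) − (5/11)| < ϵ.
Combining over a common denominator, (x + 3)/(x + 9) − (5/11) = [(x + 3)·11 − 5·(x + 9)] / [11·(x + 9)] = 6(x − 2) / (11(x + 9)).
So |(x + 3)/(x + 9) − (5/11)| = 6|x − 2| / (11·|x + 9|).
Require δ ≤ 11/2, so |x + 9| ≥ |11| − |x − 2| > 11 − 11/2 = 11/2.
Hence |(x + 3)/(x + 9) − (5/11)| < 6|x − 2|/(11·(11/2)) = (12/121)|x − 2|, which is < ϵ once |x − 2| < (121/12)ϵ.
Take δ = min(11/2, (121/12)ϵ). Then 0 < |x − 2| < δ forces both bounds, so |(x + 3)/(x + 9) − (5/11)| < ϵ.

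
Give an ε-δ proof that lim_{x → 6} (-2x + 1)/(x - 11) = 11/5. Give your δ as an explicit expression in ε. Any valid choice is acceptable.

Fix ε > 0. We want δ > 0 with 0 < |x − 6| < δ ⇒ |(-2x + 1)/(x - 11) − (11/5)| < ε.
Combining over a common denominator, (-2x + 1)/(x - 11) − (11/5) = [(-2x + 1)·(-5) − (-11)·(x - 11)] / [(-5)·(x - 11)] = 21(x − 6) / ((-5)(x - 11)).
So |(-2x + 1)/(x - 11) − (11/5)| = 21|x − 6| / (5·|x − 11|).
Restrict δ ≤ 5/2. Then |x − 6| < 5/2 gives |x − 11| = |(x − 6) + (-5)| ≥ 5 − 5/2 = 5/2.
Hence |(-2x + 1)/(x - 11) − (11/5)| < 21|x − 6|/(5·(5/2)) = (42/25)|x − 6|, which is < ε once |x − 6| < (25/42)ε.
Take δ = min(5/2, (25/42)ε). Then 0 < |x − 6| < δ forces both bounds, so |(-2x + 1)/(x - 11) − (11/5)| < ε.

δ = min(5/2, (25/42)ε)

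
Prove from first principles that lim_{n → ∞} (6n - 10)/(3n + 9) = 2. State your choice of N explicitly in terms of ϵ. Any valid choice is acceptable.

N = (28/3)/ϵ

Let ϵ > 0. For n ≥ 1, |(6n - 10)/(3n + 9) − 2| = |-84|/(3(3n + 9)) = 84/(3(3n + 9)).
Since 3n + 9 ≥ 3n for n ≥ 1, this is ≤ 84/(3·3n) = (28/3)/n.
So |(6n - 10)/(3n + 9) − 2| < ϵ whenever n > (28/3)/ϵ.
Take N = (28/3)/ϵ. If n > N then |(6n - 10)/(3n + 9) − 2| ≤ (28/3)/n < ϵ.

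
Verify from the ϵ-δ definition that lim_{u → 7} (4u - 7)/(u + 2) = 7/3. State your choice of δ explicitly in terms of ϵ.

Suppose ϵ > 0. We want δ > 0 with 0 < |u − 7| < δ ⇒ |(4u - 7)/(u + 2) − (7/3)| < ϵ.
Combining over a common denominator, (4u - 7)/(u + 2) − (7/3) = [(4u - 7)·9 − 21·(u + 2)] / [9·(u + 2)] = 15(u − 7) / (9(u + 2)).
So |(4u - 7)/(u + 2) − (7/3)| = 15|u − 7| / (9·|u + 2|).
Restrict δ ≤ 9/2. Then |u − 7| < 9/2 gives |u + 2| = |(u − 7) + 9| ≥ 9 − 9/2 = 9/2.
Hence |(4u - 7)/(u + 2) − (7/3)| < 15|u − 7|/(9·(9/2)) = (10/27)|u − 7|, which is < ϵ once |u − 7| < (27/10)ϵ.
Take δ = min(9/2, (27/10)ϵ). Then 0 < |u − 7| < δ forces both bounds, so |(4u - 7)/(u + 2) − (7/3)| < ϵ.

δ = min(9/2, (27/10)ϵ)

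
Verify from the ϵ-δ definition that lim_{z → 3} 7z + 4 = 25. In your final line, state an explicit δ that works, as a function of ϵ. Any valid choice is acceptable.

δ = ϵ/7

Let ϵ > 0 be given. We need δ > 0 so that 0 < |z − 3| < δ implies |(7z + 4) − 25| < ϵ.
Since (7z + 4) − 25 = 7(z − 3), we have |(7z + 4) − 25| = 7|z − 3|.
So 7|z − 3| < ϵ exactly when |z − 3| < ϵ/7.
Choosing δ = ϵ/7 gives |(7z + 4) − 25| = 7|z − 3| < ϵ whenever |z − 3| < δ.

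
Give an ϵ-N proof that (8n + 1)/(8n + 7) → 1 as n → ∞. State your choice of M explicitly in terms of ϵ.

M = (3/4)/ϵ

Let ϵ > 0. For n ≥ 1, |(8n + 1)/(8n + 7) − 1| = |-48|/(8(8n + 7)) = 48/(8(8n + 7)).
Since 8n + 7 ≥ 8n for n ≥ 1, this is ≤ 48/(8·8n) = (3/4)/n.
So |(8n + 1)/(8n + 7) − 1| < ϵ whenever n > (3/4)/ϵ.
Take M = (3/4)/ϵ. If n > M then |(8n + 1)/(8n + 7) − 1| ≤ (3/4)/n < ϵ.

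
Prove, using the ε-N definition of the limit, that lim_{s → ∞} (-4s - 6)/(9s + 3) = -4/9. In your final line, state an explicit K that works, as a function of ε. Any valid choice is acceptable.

K = (14/27)/ε

Fix ε > 0. We seek K > 0 such that s > K implies |(-4s - 6)/(9s + 3) + 4/9| < ε.
(-4s - 6)/(9s + 3) + 4/9 = (9(-4s - 6) − (-4)(9s + 3)) / (9(9s + 3)) = -42/(9(9s + 3)).
For s > 0 we have 9s + 3 > 9s, so |(-4s - 6)/(9s + 3) + 4/9| = 42/(9(9s + 3)) < 42/(9·9s) = (14/27)/s.
Thus |(-4s - 6)/(9s + 3) + 4/9| < ε whenever s > (14/27)/ε.
Take K = (14/27)/ε. If s > K then |(-4s - 6)/(9s + 3) + 4/9| < (14/27)/s < ε.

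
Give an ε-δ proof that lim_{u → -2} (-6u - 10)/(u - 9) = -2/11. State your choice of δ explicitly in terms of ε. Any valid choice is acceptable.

δ = min(11/2, (121/128)ε)

Let ε > 0. We want δ > 0 with 0 < |u + 2| < δ ⇒ |(-6u - 10)/(u - 9) + 2/11| < ε.
Combining over a common denominator, (-6u - 10)/(u - 9) + 2/11 = [(-6u - 10)·(-11) − 2·(u - 9)] / [(-11)·(u - 9)] = 64(u + 2) / ((-11)(u - 9)).
So |(-6u - 10)/(u - 9) + 2/11| = 64|u + 2| / (11·|u − 9|).
Require δ ≤ 11/2, so |u − 9| ≥ |-11| − |u + 2| > 11 − 11/2 = 11/2.
Hence |(-6u - 10)/(u - 9) + 2/11| < 64|u + 2|/(11·(11/2)) = (128/121)|u + 2|, which is < ε once |u + 2| < (121/128)ε.
Take δ = min(11/2, (121/128)ε). Then 0 < |u + 2| < δ forces both bounds, so |(-6u - 10)/(u - 9) + 2/11| < ε.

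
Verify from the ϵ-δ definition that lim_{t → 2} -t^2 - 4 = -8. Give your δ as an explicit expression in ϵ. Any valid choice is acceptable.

δ = min(1, ϵ/5)

Fix ϵ > 0. We want δ > 0 such that 0 < |t − 2| < δ implies |(-t^2 - 4) + 8| < ϵ.
(-t^2 - 4) + 8 = -t^2 + 4 = (t − 2)(-t - 2).
So |(-t^2 - 4) + 8| = |t − 2|·|-t - 2|.
Assume first that |t − 2| < 1, so |t| < 3. Then |-t - 2| ≤ 3 + 2 = 5.
Hence |(-t^2 - 4) + 8| ≤ 5|t − 2| < ϵ provided |t − 2| < ϵ/5.
Choosing δ = min(1, ϵ/5) ensures both conditions, hence |(-t^2 - 4) + 8| < ϵ.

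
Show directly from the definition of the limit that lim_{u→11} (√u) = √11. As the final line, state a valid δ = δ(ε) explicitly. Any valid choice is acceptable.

Fix ε > 0. We want δ > 0 such that 0 < |u − 11| < δ implies |√u − √11| < ε.
Multiplying by the conjugate, |√u − √11| = |u − 11|/(√u + √11).
Restrict δ ≤ 11 so that |u − 11| < 11 forces u > 0, and then √u + √11 > √11.
Hence |√u − √11| < |u − 11|/√11, which is < ε once |u − 11| < √11·ε.
Take δ = min(11, √11·ε). If 0 < |u − 11| < δ then u > 0 and |√u − √11| < |u − 11|/√11 < ε.

δ = min(11, √11·ε)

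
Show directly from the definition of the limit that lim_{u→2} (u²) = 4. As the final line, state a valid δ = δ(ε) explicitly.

δ = min(1, ε/5)

Let ε > 0 be given. We seek δ > 0 with 0 < |u − 2| < δ ⇒ |u² − 4| < ε.
Factor: u² − 4 = (u − 2)(u + 2), so |u² − 4| = |u − 2|·|u + 2|.
Restrict δ ≤ 1. Then |u − 2| < 1 gives |u| < 3, so by the triangle inequality |u + 2| ≤ 3 + 2 = 5.
Hence |u² − 4| ≤ 5|u − 2|, which is < ε once |u − 2| < ε/5.
Take δ = min(1, ε/5). If 0 < |u − 2| < δ then both bounds hold and |u² − 4| ≤ 5|u − 2| < 5·(ε/5) = ε.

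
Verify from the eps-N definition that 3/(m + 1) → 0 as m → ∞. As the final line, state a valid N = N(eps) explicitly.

N = 3/eps

Let eps > 0. For m ≥ 1, |3/(m + 1) − 0| = 3/(m + 1) ≤ 3/m.
We need 3/m < eps, i.e. m > 3/eps.
Take N = 3/eps. If m > N then |3/(m + 1)| ≤ 3/m < eps.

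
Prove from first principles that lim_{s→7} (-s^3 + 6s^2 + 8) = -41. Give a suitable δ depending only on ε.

δ = min(1, ε/79)

Let ε > 0. We want δ > 0 such that 0 < |s − 7| < δ implies |(-s^3 + 6s^2 + 8) + 41| < ε.
(-s^3 + 6s^2 + 8) + 41 = -s^3 + 6s^2 + 49 = (s − 7)(-s^2 - s - 7).
So |(-s^3 + 6s^2 + 8) + 41| = |s − 7|·|-s^2 - s - 7|.
Assume first that |s − 7| < 1, so |s| < 8. Then |-s^2 - s - 7| ≤ 8^2 + 8 + 7 = 79.
Hence |(-s^3 + 6s^2 + 8) + 41| ≤ 79|s − 7| < ε provided |s − 7| < ε/79.
Choosing δ = min(1, ε/79) ensures both conditions, hence |(-s^3 + 6s^2 + 8) + 41| < ε.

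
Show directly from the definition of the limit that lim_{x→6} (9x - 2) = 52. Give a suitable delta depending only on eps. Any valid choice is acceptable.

delta = eps/9

Let eps > 0 be given. We need delta > 0 so that 0 < |x − 6| < delta implies |(9x - 2) − 52| < eps.
Since (9x - 2) − 52 = 9(x − 6), we have |(9x - 2) − 52| = 9|x − 6|.
So 9|x − 6| < eps exactly when |x − 6| < eps/9.
Take delta = eps/9. If 0 < |x − 6| < delta then |(9x - 2) − 52| = 9|x − 6| < 9·(eps/9) = eps.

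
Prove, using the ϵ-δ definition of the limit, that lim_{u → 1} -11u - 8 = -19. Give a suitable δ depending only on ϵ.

δ = ϵ/11

Let ϵ > 0 be given. We need δ > 0 so that 0 < |u − 1| < δ implies |(-11u - 8) + 19| < ϵ.
Since (-11u - 8) + 19 = -11(u − 1), we have |(-11u - 8) + 19| = 11|u − 1|.
Thus it suffices that |u − 1| < ϵ/11.
Choosing δ = ϵ/11 gives |(-11u - 8) + 19| = 11|u − 1| < ϵ whenever |u − 1| < δ.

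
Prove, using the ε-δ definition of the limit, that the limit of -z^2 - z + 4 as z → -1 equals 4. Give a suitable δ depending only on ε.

Fix ε > 0. We want δ > 0 such that 0 < |z + 1| < δ implies |(-z^2 - z + 4) − 4| < ε.
(-z^2 - z + 4) − 4 = -z^2 - z = (z + 1)(-z).
So |(-z^2 - z + 4) − 4| = |z + 1|·|-z|.
Assume first that |z + 1| < 1, so |z| < 2. Then |-z| ≤ 2 = 2.
Hence |(-z^2 - z + 4) − 4| ≤ 2|z + 1| < ε provided |z + 1| < ε/2.
Choosing δ = min(1, ε/2) ensures both conditions, hence |(-z^2 - z + 4) − 4| < ε.

δ = min(1, ε/2)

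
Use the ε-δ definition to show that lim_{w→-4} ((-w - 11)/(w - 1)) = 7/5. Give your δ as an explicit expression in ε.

δ = min(5/2, (25/24)ε)

Let ε > 0 be given. We want δ > 0 with 0 < |w + 4| < δ ⇒ |(-w - 11)/(w - 1) − (7/5)| < ε.
Combining over a common denominator, (-w - 11)/(w - 1) − (7/5) = [(-w - 11)·(-5) − (-7)·(w - 1)] / [(-5)·(w - 1)] = 12(w + 4) / ((-5)(w - 1)).
So |(-w - 11)/(w - 1) − (7/5)| = 12|w + 4| / (5·|w − 1|).
Restrict δ ≤ 5/2. Then |w + 4| < 5/2 gives |w − 1| = |(w + 4) + (-5)| ≥ 5 − 5/2 = 5/2.
Hence |(-w - 11)/(w - 1) − (7/5)| < 12|w + 4|/(5·(5/2)) = (24/25)|w + 4|, which is < ε once |w + 4| < (25/24)ε.
Take δ = min(5/2, (25/24)ε). Then 0 < |w + 4| < δ forces both bounds, so |(-w - 11)/(w - 1) − (7/5)| < ε.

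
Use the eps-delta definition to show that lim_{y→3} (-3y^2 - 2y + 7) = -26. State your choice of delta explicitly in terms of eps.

delta = min(1, eps/23)

Suppose eps > 0. We want delta > 0 such that 0 < |y − 3| < delta implies |(-3y^2 - 2y + 7) + 26| < eps.
(-3y^2 - 2y + 7) + 26 = -3y^2 - 2y + 33 = (y − 3)(-3y - 11).
So |(-3y^2 - 2y + 7) + 26| = |y − 3|·|-3y - 11|.
Require delta ≤ 1. Then |y − 3| < 1 gives |y| < 4, and by the triangle inequality |-3y - 11| ≤ 3·4 + 11 = 23.
Hence |(-3y^2 - 2y + 7) + 26| ≤ 23|y − 3| < eps provided |y − 3| < eps/23.
Choosing delta = min(1, eps/23) ensures both conditions, hence |(-3y^2 - 2y + 7) + 26| < eps.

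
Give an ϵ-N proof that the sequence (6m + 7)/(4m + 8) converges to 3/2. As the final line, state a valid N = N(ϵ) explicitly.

Suppose ϵ > 0. For m ≥ 1, |(6m + 7)/(4m + 8) − (3/2)| = |-20|/(4(4m + 8)) = 20/(4(4m + 8)).
Since 4m + 8 ≥ 4m for m ≥ 1, this is ≤ 20/(4·4m) = (5/4)/m.
So |(6m + 7)/(4m + 8) − (3/2)| < ϵ whenever m > (5/4)/ϵ.
Take N = (5/4)/ϵ. If m > N then |(6m + 7)/(4m + 8) − (3/2)| ≤ (5/4)/m < ϵ.

N = (5/4)/ϵ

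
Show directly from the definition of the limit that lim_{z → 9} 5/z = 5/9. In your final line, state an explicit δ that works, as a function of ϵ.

Suppose ϵ > 0. We seek δ > 0 such that 0 < |z − 9| < δ implies |5/z − (5/9)| < ϵ.
|5/z − (5/9)| = 5·|9 − z|/(9·|z|) = 5|z − 9|/(9|z|).
Require δ ≤ 9/2 so that |z| > 9 − 9/2 = 9/2, hence 9|z| > 81/2.
Then |5/z − (5/9)| < 5|z − 9|/(81/2), which is < ϵ when |z − 9| < (81/10)ϵ.
Take δ = min(9/2, (81/10)ϵ). Then 0 < |z − 9| < δ gives both |z − 9| < 9/2 and |z − 9| < (81/10)ϵ, so |5/z − (5/9)| < ϵ.

δ = min(9/2, (81/10)ϵ)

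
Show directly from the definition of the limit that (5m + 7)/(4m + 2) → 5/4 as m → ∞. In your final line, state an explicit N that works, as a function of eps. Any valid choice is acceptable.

N = (9/8)/eps

Let eps > 0 be given. For m ≥ 1, |(5m + 7)/(4m + 2) − (5/4)| = |18|/(4(4m + 2)) = 18/(4(4m + 2)).
Since 4m + 2 ≥ 4m for m ≥ 1, this is ≤ 18/(4·4m) = (9/8)/m.
So |(5m + 7)/(4m + 2) − (5/4)| < eps whenever m > (9/8)/eps.
Take N = (9/8)/eps. If m > N then |(5m + 7)/(4m + 2) − (5/4)| ≤ (9/8)/m < eps.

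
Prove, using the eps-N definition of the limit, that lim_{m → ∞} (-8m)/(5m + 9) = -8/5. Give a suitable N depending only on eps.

Suppose eps > 0. For m ≥ 1, |(-8m)/(5m + 9) + 8/5| = |72|/(5(5m + 9)) = 72/(5(5m + 9)).
Since 5m + 9 ≥ 5m for m ≥ 1, this is ≤ 72/(5·5m) = (72/25)/m.
So |(-8m)/(5m + 9) + 8/5| < eps whenever m > (72/25)/eps.
Take N = (72/25)/eps. If m > N then |(-8m)/(5m + 9) + 8/5| ≤ (72/25)/m < eps.

N = (72/25)/eps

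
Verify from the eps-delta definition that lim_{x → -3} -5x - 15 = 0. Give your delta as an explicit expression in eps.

Suppose eps > 0. We need delta > 0 so that 0 < |x + 3| < delta implies |(-5x - 15)| < eps.
|(-5x - 15)| = |-5x - 15| = 5|x + 3|.
Thus it suffices that |x + 3| < eps/5.
Take delta = eps/5. If 0 < |x + 3| < delta then |(-5x - 15)| = 5|x + 3| < 5·(eps/5) = eps.

delta = eps/5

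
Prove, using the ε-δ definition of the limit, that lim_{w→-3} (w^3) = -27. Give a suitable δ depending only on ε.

Fix ε > 0. We seek δ > 0 with 0 < |w + 3| < δ ⇒ |w^3 + 27| < ε.
Factor: w^3 + 27 = (w + 3)(w^2 - 3w + 9), so |w^3 + 27| = |w + 3|·|w^2 - 3w + 9|.
Impose δ ≤ 2 so that |w| < 5; then |w^2 - 3w + 9| ≤ 49.
Hence |w^3 + 27| ≤ 49|w + 3|, which is < ε once |w + 3| < ε/49.
Take δ = min(2, ε/49). If 0 < |w + 3| < δ then both bounds hold and |w^3 + 27| ≤ 49|w + 3| < 49·(ε/49) = ε.

δ = min(2, ε/49)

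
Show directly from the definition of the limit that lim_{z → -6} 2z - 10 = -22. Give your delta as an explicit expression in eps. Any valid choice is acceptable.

delta = eps/2

Fix eps > 0. We need delta > 0 so that 0 < |z + 6| < delta implies |(2z - 10) + 22| < eps.
Since (2z - 10) + 22 = 2(z + 6), we have |(2z - 10) + 22| = 2|z + 6|.
So 2|z + 6| < eps exactly when |z + 6| < eps/2.
Choosing delta = eps/2 gives |(2z - 10) + 22| = 2|z + 6| < eps whenever |z + 6| < delta.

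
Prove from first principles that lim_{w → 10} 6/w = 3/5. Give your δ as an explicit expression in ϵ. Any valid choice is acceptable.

δ = min(5, (25/3)ϵ)

Fix ϵ > 0. We seek δ > 0 such that 0 < |w − 10| < δ implies |6/w − (3/5)| < ϵ.
|6/w − (3/5)| = 6·|10 − w|/(10·|w|) = 6|w − 10|/(10|w|).
Restrict δ ≤ 5. Then |w − 10| < 5 gives |w| > 5, so 10|w| > 50.
Then |6/w − (3/5)| < 6|w − 10|/50, which is < ϵ when |w − 10| < (25/3)ϵ.
Take δ = min(5, (25/3)ϵ). Then 0 < |w − 10| < δ gives both |w − 10| < 5 and |w − 10| < (25/3)ϵ, so |6/w − (3/5)| < ϵ.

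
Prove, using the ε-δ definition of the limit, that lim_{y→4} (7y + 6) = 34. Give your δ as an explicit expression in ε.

δ = ε/7

Let ε > 0. We need δ > 0 so that 0 < |y − 4| < δ implies |(7y + 6) − 34| < ε.
Since (7y + 6) − 34 = 7(y − 4), we have |(7y + 6) − 34| = 7|y − 4|.
Thus it suffices that |y − 4| < ε/7.
Take δ = ε/7. If 0 < |y − 4| < δ then |(7y + 6) − 34| = 7|y − 4| < 7·(ε/7) = ε.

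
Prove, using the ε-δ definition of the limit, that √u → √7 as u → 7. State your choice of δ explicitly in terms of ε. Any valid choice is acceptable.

δ = min(7, √7·ε)

Let ε > 0. We want δ > 0 such that 0 < |u − 7| < δ implies |√u − √7| < ε.
Rationalise: √u − √7 = (u − 7)/(√u + √7), so |√u − √7| = |u − 7|/(√u + √7).
Restrict δ ≤ 7 so that |u − 7| < 7 forces u > 0, and then √u + √7 > √7.
Hence |√u − √7| < |u − 7|/√7, which is < ε once |u − 7| < √7·ε.
Take δ = min(7, √7·ε). If 0 < |u − 7| < δ then u > 0 and |√u − √7| < |u − 7|/√7 < ε.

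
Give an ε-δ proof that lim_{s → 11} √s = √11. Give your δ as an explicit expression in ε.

δ = min(11, √11·ε)

Suppose ε > 0. We want δ > 0 such that 0 < |s − 11| < δ implies |√s − √11| < ε.
Multiplying by the conjugate, |√s − √11| = |s − 11|/(√s + √11).
Restrict δ ≤ 11 so that |s − 11| < 11 forces s > 0, and then √s + √11 > √11.
Hence |√s − √11| < |s − 11|/√11, which is < ε once |s − 11| < √11·ε.
Take δ = min(11, √11·ε). If 0 < |s − 11| < δ then s > 0 and |√s − √11| < |s − 11|/√11 < ε.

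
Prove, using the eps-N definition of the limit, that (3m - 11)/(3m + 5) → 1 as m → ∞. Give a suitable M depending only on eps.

M = (16/3)/eps

Fix eps > 0. For m ≥ 1, |(3m - 11)/(3m + 5) − 1| = |-48|/(3(3m + 5)) = 48/(3(3m + 5)).
Since 3m + 5 ≥ 3m for m ≥ 1, this is ≤ 48/(3·3m) = (16/3)/m.
So |(3m - 11)/(3m + 5) − 1| < eps whenever m > (16/3)/eps.
Take M = (16/3)/eps. If m > M then |(3m - 11)/(3m + 5) − 1| ≤ (16/3)/m < eps.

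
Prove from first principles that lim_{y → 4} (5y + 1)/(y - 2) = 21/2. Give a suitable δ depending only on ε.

Suppose ε > 0. We want δ > 0 with 0 < |y − 4| < δ ⇒ |(5y + 1)/(y - 2) − (21/2)| < ε.
Combining over a common denominator, (5y + 1)/(y - 2) − (21/2) = [(5y + 1)·2 − 21·(y - 2)] / [2·(y - 2)] = -11(y − 4) / (2(y - 2)).
So |(5y + 1)/(y - 2) − (21/2)| = 11|y − 4| / (2·|y − 2|).
Require δ ≤ 1, so |y − 2| ≥ |2| − |y − 4| > 2 − 1 = 1.
Hence |(5y + 1)/(y - 2) − (21/2)| < 11|y − 4|/(2·1) = (11/2)|y − 4|, which is < ε once |y − 4| < (2/11)ε.
Take δ = min(1, (2/11)ε). Then 0 < |y − 4| < δ forces both bounds, so |(5y + 1)/(y - 2) − (21/2)| < ε.

δ = min(1, (2/11)ε)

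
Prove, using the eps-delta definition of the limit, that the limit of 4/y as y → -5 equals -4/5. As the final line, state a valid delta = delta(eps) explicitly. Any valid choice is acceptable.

Let eps > 0. We seek delta > 0 such that 0 < |y + 5| < delta implies |4/y + 4/5| < eps.
|4/y + 4/5| = 4·|-5 − y|/(5·|y|) = 4|y + 5|/(5|y|).
Restrict delta ≤ 5/2. Then |y + 5| < 5/2 gives |y| > 5/2, so 5|y| > 25/2.
Then |4/y + 4/5| < 4|y + 5|/(25/2), which is < eps when |y + 5| < (25/8)eps.
Take delta = min(5/2, (25/8)eps). Then 0 < |y + 5| < delta gives both |y + 5| < 5/2 and |y + 5| < (25/8)eps, so |4/y + 4/5| < eps.

delta = min(5/2, (25/8)eps)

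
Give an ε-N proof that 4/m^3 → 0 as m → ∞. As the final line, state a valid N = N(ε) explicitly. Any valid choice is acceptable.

N = (4/ε)^{1/3}

Fix ε > 0. For m ≥ 1, |4/m^3 − 0| = 4/m^3.
4/m^3 < ε ⇔ m^3 > 4/ε ⇔ m > (4/ε)^{1/3}.
Take N = (4/ε)^{1/3}. Then m > N implies 4/m^3 < ε.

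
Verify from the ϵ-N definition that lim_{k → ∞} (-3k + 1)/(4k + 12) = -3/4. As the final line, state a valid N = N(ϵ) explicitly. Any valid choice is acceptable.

N = (5/2)/ϵ

Fix ϵ > 0. For k ≥ 1, |(-3k + 1)/(4k + 12) + 3/4| = |40|/(4(4k + 12)) = 40/(4(4k + 12)).
Since 4k + 12 ≥ 4k for k ≥ 1, this is ≤ 40/(4·4k) = (5/2)/k.
So |(-3k + 1)/(4k + 12) + 3/4| < ϵ whenever k > (5/2)/ϵ.
Take N = (5/2)/ϵ. If k > N then |(-3k + 1)/(4k + 12) + 3/4| ≤ (5/2)/k < ϵ.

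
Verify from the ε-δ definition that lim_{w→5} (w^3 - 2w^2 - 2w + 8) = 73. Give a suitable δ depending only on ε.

Let ε > 0. We want δ > 0 such that 0 < |w − 5| < δ implies |(w^3 - 2w^2 - 2w + 8) − 73| < ε.
(w^3 - 2w^2 - 2w + 8) − 73 = w^3 - 2w^2 - 2w - 65 = (w − 5)(w^2 + 3w + 13).
So |(w^3 - 2w^2 - 2w + 8) − 73| = |w − 5|·|w^2 + 3w + 13|.
Require δ ≤ 1. Then |w − 5| < 1 gives |w| < 6, and by the triangle inequality |w^2 + 3w + 13| ≤ 6^2 + 3·6 + 13 = 67.
Hence |(w^3 - 2w^2 - 2w + 8) − 73| ≤ 67|w − 5| < ε provided |w − 5| < ε/67.
Take δ = min(1, ε/67). Then 0 < |w − 5| < δ gives both |w − 5| < 1 and |w − 5| < ε/67, so |(w^3 - 2w^2 - 2w + 8) − 73| < ε.

δ = min(1, ε/67)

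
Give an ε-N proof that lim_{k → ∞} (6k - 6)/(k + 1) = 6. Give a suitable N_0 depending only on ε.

N_0 = 12/ε

Suppose ε > 0. For k ≥ 1, |(6k - 6)/(k + 1) − 6| = |-12|/((k + 1)) = 12/((k + 1)).
Since k + 1 ≥ k for k ≥ 1, this is ≤ 12/(k) = 12/k.
So |(6k - 6)/(k + 1) − 6| < ε whenever k > 12/ε.
Take N_0 = 12/ε. If k > N_0 then |(6k - 6)/(k + 1) − 6| ≤ 12/k < ε.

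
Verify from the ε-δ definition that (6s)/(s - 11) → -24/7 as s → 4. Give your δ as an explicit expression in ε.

Let ε > 0 be given. We want δ > 0 with 0 < |s − 4| < δ ⇒ |(6s)/(s - 11) + 24/7| < ε.
Combining over a common denominator, (6s)/(s - 11) + 24/7 = [(6s)·(-7) − 24·(s - 11)] / [(-7)·(s - 11)] = -66(s − 4) / ((-7)(s - 11)).
So |(6s)/(s - 11) + 24/7| = 66|s − 4| / (7·|s − 11|).
Require δ ≤ 7/2, so |s − 11| ≥ |-7| − |s − 4| > 7 − 7/2 = 7/2.
Hence |(6s)/(s - 11) + 24/7| < 66|s − 4|/(7·(7/2)) = (132/49)|s − 4|, which is < ε once |s − 4| < (49/132)ε.
Take δ = min(7/2, (49/132)ε). Then 0 < |s − 4| < δ forces both bounds, so |(6s)/(s - 11) + 24/7| < ε.

δ = min(7/2, (49/132)ε)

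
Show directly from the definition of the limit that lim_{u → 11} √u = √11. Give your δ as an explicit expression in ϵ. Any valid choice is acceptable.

Suppose ϵ > 0. We want δ > 0 such that 0 < |u − 11| < δ implies |√u − √11| < ϵ.
Multiplying by the conjugate, |√u − √11| = |u − 11|/(√u + √11).
Restrict δ ≤ 11 so that |u − 11| < 11 forces u > 0, and then √u + √11 > √11.
Hence |√u − √11| < |u − 11|/√11, which is < ϵ once |u − 11| < √11·ϵ.
Take δ = min(11, √11·ϵ). If 0 < |u − 11| < δ then u > 0 and |√u − √11| < |u − 11|/√11 < ϵ.

δ = min(11, √11·ϵ)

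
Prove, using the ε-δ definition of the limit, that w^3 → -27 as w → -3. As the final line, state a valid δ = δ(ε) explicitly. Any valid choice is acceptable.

Let ε > 0 be given. We seek δ > 0 with 0 < |w + 3| < δ ⇒ |w^3 + 27| < ε.
Factor: w^3 + 27 = (w + 3)(w^2 - 3w + 9), so |w^3 + 27| = |w + 3|·|w^2 - 3w + 9|.
Impose δ ≤ 2 so that |w| < 5; then |w^2 - 3w + 9| ≤ 49.
Hence |w^3 + 27| ≤ 49|w + 3|, which is < ε once |w + 3| < ε/49.
Take δ = min(2, ε/49). If 0 < |w + 3| < δ then both bounds hold and |w^3 + 27| ≤ 49|w + 3| < 49·(ε/49) = ε.

δ = min(2, ε/49)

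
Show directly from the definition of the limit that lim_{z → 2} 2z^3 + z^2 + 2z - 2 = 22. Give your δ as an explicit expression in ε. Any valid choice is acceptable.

Let ε > 0. We want δ > 0 such that 0 < |z − 2| < δ implies |(2z^3 + z^2 + 2z - 2) − 22| < ε.
(2z^3 + z^2 + 2z - 2) − 22 = 2z^3 + z^2 + 2z - 24 = (z − 2)(2z^2 + 5z + 12).
So |(2z^3 + z^2 + 2z - 2) − 22| = |z − 2|·|2z^2 + 5z + 12|.
Assume first that |z − 2| < 2, so |z| < 4. Then |2z^2 + 5z + 12| ≤ 2·4^2 + 5·4 + 12 = 64.
Hence |(2z^3 + z^2 + 2z - 2) − 22| ≤ 64|z − 2| < ε provided |z − 2| < ε/64.
Take δ = min(2, ε/64). Then 0 < |z − 2| < δ gives both |z − 2| < 2 and |z − 2| < ε/64, so |(2z^3 + z^2 + 2z - 2) − 22| < ε.

δ = min(2, ε/64)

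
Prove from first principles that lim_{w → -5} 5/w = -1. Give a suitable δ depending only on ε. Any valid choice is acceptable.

δ = min(5/2, (5/2)ε)

Fix ε > 0. We seek δ > 0 such that 0 < |w + 5| < δ implies |5/w + 1| < ε.
|5/w + 1| = 5·|-5 − w|/(5·|w|) = 5|w + 5|/(5|w|).
Restrict δ ≤ 5/2. Then |w + 5| < 5/2 gives |w| > 5/2, so 5|w| > 25/2.
Then |5/w + 1| < 5|w + 5|/(25/2), which is < ε when |w + 5| < (5/2)ε.
Take δ = min(5/2, (5/2)ε). Then 0 < |w + 5| < δ gives both |w + 5| < 5/2 and |w + 5| < (5/2)ε, so |5/w + 1| < ε.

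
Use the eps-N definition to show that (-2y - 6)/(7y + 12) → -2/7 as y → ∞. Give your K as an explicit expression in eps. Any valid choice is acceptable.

Suppose eps > 0. We seek K > 0 such that y > K implies |(-2y - 6)/(7y + 12) + 2/7| < eps.
(-2y - 6)/(7y + 12) + 2/7 = (7(-2y - 6) − (-2)(7y + 12)) / (7(7y + 12)) = -18/(7(7y + 12)).
For y > 0 we have 7y + 12 > 7y, so |(-2y - 6)/(7y + 12) + 2/7| = 18/(7(7y + 12)) < 18/(7·7y) = (18/49)/y.
Thus |(-2y - 6)/(7y + 12) + 2/7| < eps whenever y > (18/49)/eps.
Take K = (18/49)/eps. If y > K then |(-2y - 6)/(7y + 12) + 2/7| < (18/49)/y < eps.

K = (18/49)/eps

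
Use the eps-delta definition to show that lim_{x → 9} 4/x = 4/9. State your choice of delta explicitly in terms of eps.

delta = min(9/2, (81/8)eps)

Suppose eps > 0. We seek delta > 0 such that 0 < |x − 9| < delta implies |4/x − (4/9)| < eps.
|4/x − (4/9)| = 4·|9 − x|/(9·|x|) = 4|x − 9|/(9|x|).
Require delta ≤ 9/2 so that |x| > 9 − 9/2 = 9/2, hence 9|x| > 81/2.
Then |4/x − (4/9)| < 4|x − 9|/(81/2), which is < eps when |x − 9| < (81/8)eps.
Take delta = min(9/2, (81/8)eps). Then 0 < |x − 9| < delta gives both |x − 9| < 9/2 and |x − 9| < (81/8)eps, so |4/x − (4/9)| < eps.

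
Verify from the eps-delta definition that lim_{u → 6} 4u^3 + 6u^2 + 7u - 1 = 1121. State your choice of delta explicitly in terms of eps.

Let eps > 0. We want delta > 0 such that 0 < |u − 6| < delta implies |(4u^3 + 6u^2 + 7u - 1) − 1121| < eps.
(4u^3 + 6u^2 + 7u - 1) − 1121 = 4u^3 + 6u^2 + 7u - 1122 = (u − 6)(4u^2 + 30u + 187).
So |(4u^3 + 6u^2 + 7u - 1) − 1121| = |u − 6|·|4u^2 + 30u + 187|.
Assume first that |u − 6| < 1, so |u| < 7. Then |4u^2 + 30u + 187| ≤ 4·7^2 + 30·7 + 187 = 593.
Hence |(4u^3 + 6u^2 + 7u - 1) − 1121| ≤ 593|u − 6| < eps provided |u − 6| < eps/593.
Take delta = min(1, eps/593). Then 0 < |u − 6| < delta gives both |u − 6| < 1 and |u − 6| < eps/593, so |(4u^3 + 6u^2 + 7u - 1) − 1121| < eps.

delta = min(1, eps/593)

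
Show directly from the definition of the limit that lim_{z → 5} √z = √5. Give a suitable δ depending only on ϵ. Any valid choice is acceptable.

δ = min(5, √5·ϵ)

Let ϵ > 0 be given. We want δ > 0 such that 0 < |z − 5| < δ implies |√z − √5| < ϵ.
Rationalise: √z − √5 = (z − 5)/(√z + √5), so |√z − √5| = |z − 5|/(√z + √5).
Restrict δ ≤ 5 so that |z − 5| < 5 forces z > 0, and then √z + √5 > √5.
Hence |√z − √5| < |z − 5|/√5, which is < ϵ once |z − 5| < √5·ϵ.
Take δ = min(5, √5·ϵ). If 0 < |z − 5| < δ then z > 0 and |√z − √5| < |z − 5|/√5 < ϵ.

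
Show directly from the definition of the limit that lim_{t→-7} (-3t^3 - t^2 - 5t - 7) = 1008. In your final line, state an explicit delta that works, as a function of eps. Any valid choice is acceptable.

delta = min(1, eps/497)

Let eps > 0. We want delta > 0 such that 0 < |t + 7| < delta implies |(-3t^3 - t^2 - 5t - 7) − 1008| < eps.
(-3t^3 - t^2 - 5t - 7) − 1008 = -3t^3 - t^2 - 5t - 1015 = (t + 7)(-3t^2 + 20t - 145).
So |(-3t^3 - t^2 - 5t - 7) − 1008| = |t + 7|·|-3t^2 + 20t - 145|.
Require delta ≤ 1. Then |t + 7| < 1 gives |t| < 8, and by the triangle inequality |-3t^2 + 20t - 145| ≤ 3·8^2 + 20·8 + 145 = 497.
Hence |(-3t^3 - t^2 - 5t - 7) − 1008| ≤ 497|t + 7| < eps provided |t + 7| < eps/497.
Choosing delta = min(1, eps/497) ensures both conditions, hence |(-3t^3 - t^2 - 5t - 7) − 1008| < eps.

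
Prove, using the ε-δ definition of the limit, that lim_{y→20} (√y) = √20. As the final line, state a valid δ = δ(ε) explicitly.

Let ε > 0. We want δ > 0 such that 0 < |y − 20| < δ implies |√y − √20| < ε.
Rationalise: √y − √20 = (y − 20)/(√y + √20), so |√y − √20| = |y − 20|/(√y + √20).
Restrict δ ≤ 20 so that |y − 20| < 20 forces y > 0, and then √y + √20 > √20.
Hence |√y − √20| < |y − 20|/√20, which is < ε once |y − 20| < √20·ε.
Take δ = min(20, √20·ε). If 0 < |y − 20| < δ then y > 0 and |√y − √20| < |y − 20|/√20 < ε.

δ = min(20, √20·ε)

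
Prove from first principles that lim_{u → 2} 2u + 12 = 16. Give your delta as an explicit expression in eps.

Let eps > 0. We need delta > 0 so that 0 < |u − 2| < delta implies |(2u + 12) − 16| < eps.
|(2u + 12) − 16| = |2u - 4| = 2|u − 2|.
So 2|u − 2| < eps exactly when |u − 2| < eps/2.
Choosing delta = eps/2 gives |(2u + 12) − 16| = 2|u − 2| < eps whenever |u − 2| < delta.

delta = eps/2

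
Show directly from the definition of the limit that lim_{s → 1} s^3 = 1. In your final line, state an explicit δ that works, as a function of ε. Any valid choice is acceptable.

Let ε > 0 be given. We seek δ > 0 with 0 < |s − 1| < δ ⇒ |s^3 − 1| < ε.
Factor: s^3 − 1 = (s − 1)(s^2 + s + 1), so |s^3 − 1| = |s − 1|·|s^2 + s + 1|.
Restrict δ ≤ 1. Then |s − 1| < 1 gives |s| < 2, so by the triangle inequality |s^2 + s + 1| ≤ 2^2 + 2 + 1 = 7.
Hence |s^3 − 1| ≤ 7|s − 1|, which is < ε once |s − 1| < ε/7.
Take δ = min(1, ε/7). If 0 < |s − 1| < δ then both bounds hold and |s^3 − 1| ≤ 7|s − 1| < 7·(ε/7) = ε.

δ = min(1, ε/7)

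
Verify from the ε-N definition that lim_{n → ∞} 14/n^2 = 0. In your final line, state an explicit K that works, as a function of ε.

Let ε > 0 be given. For n ≥ 1, |14/n^2 − 0| = 14/n^2.
14/n^2 < ε ⇔ n^2 > 14/ε ⇔ n > (14/ε)^{1/2}.
Take K = (14/ε)^{1/2}. Then n > K implies 14/n^2 < ε.

K = (14/ε)^{1/2}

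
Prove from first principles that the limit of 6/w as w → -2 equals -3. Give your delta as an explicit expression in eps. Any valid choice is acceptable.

Suppose eps > 0. We seek delta > 0 such that 0 < |w + 2| < delta implies |6/w + 3| < eps.
|6/w + 3| = 6·|-2 − w|/(2·|w|) = 6|w + 2|/(2|w|).
Require delta ≤ 1 so that |w| > 2 − 1 = 1, hence 2|w| > 2.
Then |6/w + 3| < 6|w + 2|/2, which is < eps when |w + 2| < (1/3)eps.
Take delta = min(1, (1/3)eps). Then 0 < |w + 2| < delta gives both |w + 2| < 1 and |w + 2| < (1/3)eps, so |6/w + 3| < eps.

delta = min(1, (1/3)eps)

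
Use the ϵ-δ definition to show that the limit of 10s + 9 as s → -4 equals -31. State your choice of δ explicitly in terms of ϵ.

δ = ϵ/10

Suppose ϵ > 0. We need δ > 0 so that 0 < |s + 4| < δ implies |(10s + 9) + 31| < ϵ.
Since (10s + 9) + 31 = 10(s + 4), we have |(10s + 9) + 31| = 10|s + 4|.
So 10|s + 4| < ϵ exactly when |s + 4| < ϵ/10.
Take δ = ϵ/10. If 0 < |s + 4| < δ then |(10s + 9) + 31| = 10|s + 4| < 10·(ϵ/10) = ϵ.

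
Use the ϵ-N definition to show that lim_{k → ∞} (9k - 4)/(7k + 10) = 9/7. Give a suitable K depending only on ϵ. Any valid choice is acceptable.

Let ϵ > 0. For k ≥ 1, |(9k - 4)/(7k + 10) − (9/7)| = |-118|/(7(7k + 10)) = 118/(7(7k + 10)).
Since 7k + 10 ≥ 7k for k ≥ 1, this is ≤ 118/(7·7k) = (118/49)/k.
So |(9k - 4)/(7k + 10) − (9/7)| < ϵ whenever k > (118/49)/ϵ.
Take K = (118/49)/ϵ. If k > K then |(9k - 4)/(7k + 10) − (9/7)| ≤ (118/49)/k < ϵ.

K = (118/49)/ϵ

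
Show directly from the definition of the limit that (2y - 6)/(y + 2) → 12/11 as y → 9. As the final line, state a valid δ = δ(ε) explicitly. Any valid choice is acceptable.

Fix ε > 0. We want δ > 0 with 0 < |y − 9| < δ ⇒ |(2y - 6)/(y + 2) − (12/11)| < ε.
Combining over a common denominator, (2y - 6)/(y + 2) − (12/11) = [(2y - 6)·11 − 12·(y + 2)] / [11·(y + 2)] = 10(y − 9) / (11(y + 2)).
So |(2y - 6)/(y + 2) − (12/11)| = 10|y − 9| / (11·|y + 2|).
Require δ ≤ 11/2, so |y + 2| ≥ |11| − |y − 9| > 11 − 11/2 = 11/2.
Hence |(2y - 6)/(y + 2) − (12/11)| < 10|y − 9|/(11·(11/2)) = (20/121)|y − 9|, which is < ε once |y − 9| < (121/20)ε.
Take δ = min(11/2, (121/20)ε). Then 0 < |y − 9| < δ forces both bounds, so |(2y - 6)/(y + 2) − (12/11)| < ε.

δ = min(11/2, (121/20)ε)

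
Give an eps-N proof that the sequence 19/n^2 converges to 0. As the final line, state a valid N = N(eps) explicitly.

N = (19/eps)^{1/2}

Suppose eps > 0. For n ≥ 1, |19/n^2 − 0| = 19/n^2.
19/n^2 < eps ⇔ n^2 > 19/eps ⇔ n > (19/eps)^{1/2}.
Take N = (19/eps)^{1/2}. Then n > N implies 19/n^2 < eps.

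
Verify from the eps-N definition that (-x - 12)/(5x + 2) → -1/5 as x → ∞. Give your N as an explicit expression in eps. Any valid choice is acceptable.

N = (58/25)/eps

Fix eps > 0. We seek N > 0 such that x > N implies |(-x - 12)/(5x + 2) + 1/5| < eps.
(-x - 12)/(5x + 2) + 1/5 = (5(-x - 12) − (-1)(5x + 2)) / (5(5x + 2)) = -58/(5(5x + 2)).
For x > 0 we have 5x + 2 > 5x, so |(-x - 12)/(5x + 2) + 1/5| = 58/(5(5x + 2)) < 58/(5·5x) = (58/25)/x.
Thus |(-x - 12)/(5x + 2) + 1/5| < eps whenever x > (58/25)/eps.
Take N = (58/25)/eps. If x > N then |(-x - 12)/(5x + 2) + 1/5| < (58/25)/x < eps.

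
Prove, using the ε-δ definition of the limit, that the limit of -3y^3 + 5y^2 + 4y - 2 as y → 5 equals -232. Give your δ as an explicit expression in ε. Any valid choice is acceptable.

δ = min(2, ε/263)

Fix ε > 0. We want δ > 0 such that 0 < |y − 5| < δ implies |(-3y^3 + 5y^2 + 4y - 2) + 232| < ε.
(-3y^3 + 5y^2 + 4y - 2) + 232 = -3y^3 + 5y^2 + 4y + 230 = (y − 5)(-3y^2 - 10y - 46).
So |(-3y^3 + 5y^2 + 4y - 2) + 232| = |y − 5|·|-3y^2 - 10y - 46|.
Require δ ≤ 2. Then |y − 5| < 2 gives |y| < 7, and by the triangle inequality |-3y^2 - 10y - 46| ≤ 3·7^2 + 10·7 + 46 = 263.
Hence |(-3y^3 + 5y^2 + 4y - 2) + 232| ≤ 263|y − 5| < ε provided |y − 5| < ε/263.
Choosing δ = min(2, ε/263) ensures both conditions, hence |(-3y^3 + 5y^2 + 4y - 2) + 232| < ε.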